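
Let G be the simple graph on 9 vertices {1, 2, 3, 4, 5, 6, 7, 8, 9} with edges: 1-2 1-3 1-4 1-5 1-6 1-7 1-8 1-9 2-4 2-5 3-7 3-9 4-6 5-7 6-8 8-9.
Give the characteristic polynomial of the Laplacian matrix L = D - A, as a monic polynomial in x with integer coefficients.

Reading degrees in the order [1, 2, 3, 4, 5, 6, 7, 8, 9] gives [8, 3, 3, 3, 3, 3, 3, 3, 3]; set D = diag(8, 3, 3, 3, 3, 3, 3, 3, 3) and form L = D - A. Computing det(xI - L) by cofactor expansion (or equivalently via sum-over-permutations) gives x^9 - 32x^8 + 428x^7 - 3136x^6 + 13786x^5 - 37232x^4 + 60276x^3 - 53424x^2 + 19845x. The constant term is 0 because L is singular (the all-ones vector lies in its kernel). By the matrix-tree theorem the graph has (1/9) * product of the nonzero eigenvalues = 2205 spanning trees.

x^9 - 32x^8 + 428x^7 - 3136x^6 + 13786x^5 - 37232x^4 + 60276x^3 - 53424x^2 + 19845x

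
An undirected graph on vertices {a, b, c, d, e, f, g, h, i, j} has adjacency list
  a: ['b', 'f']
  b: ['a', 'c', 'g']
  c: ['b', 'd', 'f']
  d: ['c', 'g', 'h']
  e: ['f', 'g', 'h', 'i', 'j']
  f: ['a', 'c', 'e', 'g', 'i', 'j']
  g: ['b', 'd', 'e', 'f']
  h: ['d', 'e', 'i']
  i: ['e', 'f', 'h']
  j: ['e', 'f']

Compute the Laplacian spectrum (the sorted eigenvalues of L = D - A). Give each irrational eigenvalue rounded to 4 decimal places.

[0, 1.1868, 1.6110, 2.1559, 3.1505, 3.3780, 3.9096, 4.8364, 6.3837, 7.3882]

Each diagonal entry of L is the vertex degree and each off-diagonal entry is -1 where an edge is present, 0 otherwise; in the order [a, b, c, d, e, f, g, h, i, j] the diagonal is [2, 3, 3, 3, 5, 6, 4, 3, 3, 2]. Since every row of L sums to 0, the all-ones vector is in the kernel and 0 is an eigenvalue. The single zero eigenvalue shows the graph is connected. By the matrix-tree theorem the graph has (1/10) * product of the nonzero eigenvalues = 3912 spanning trees.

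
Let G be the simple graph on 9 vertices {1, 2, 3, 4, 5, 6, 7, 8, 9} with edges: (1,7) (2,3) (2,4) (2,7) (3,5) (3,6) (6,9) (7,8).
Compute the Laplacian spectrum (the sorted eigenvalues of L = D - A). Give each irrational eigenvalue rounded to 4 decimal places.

Each diagonal entry of L is the vertex degree and each off-diagonal entry is -1 where an edge is present, 0 otherwise; in the order [1, 2, 3, 4, 5, 6, 7, 8, 9] the diagonal is [1, 3, 3, 1, 1, 2, 3, 1, 1]. The multiplicity of 0 as a Laplacian eigenvalue equals the number of connected components.

[0, 0.2118, 0.5546, 0.7223, 1, 2.0782, 2.7338, 3.8525, 4.8468]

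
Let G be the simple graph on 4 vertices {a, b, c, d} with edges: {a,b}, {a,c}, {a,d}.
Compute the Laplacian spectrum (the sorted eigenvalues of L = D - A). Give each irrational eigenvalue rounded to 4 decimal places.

[0, 1, 1, 4]

Each diagonal entry of L is the vertex degree and each off-diagonal entry is -1 where an edge is present, 0 otherwise; in the order [a, b, c, d] the diagonal is [3, 1, 1, 1]. The multiplicity of 0 as a Laplacian eigenvalue equals the number of connected components. The single zero eigenvalue shows the graph is connected. There is one zero in the spectrum, matching the 1 component.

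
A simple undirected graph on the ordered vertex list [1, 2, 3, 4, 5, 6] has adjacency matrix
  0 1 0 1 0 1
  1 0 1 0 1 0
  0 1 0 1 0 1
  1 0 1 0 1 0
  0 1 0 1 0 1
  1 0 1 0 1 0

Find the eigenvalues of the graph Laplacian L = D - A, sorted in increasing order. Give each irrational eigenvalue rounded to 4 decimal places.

With the vertex order [1, 2, 3, 4, 5, 6], the degrees are [3, 3, 3, 3, 3, 3], giving D = diag(3, 3, 3, 3, 3, 3) and L = D - A. L is symmetric positive semidefinite, so every eigenvalue is real and nonnegative. The single zero eigenvalue shows the graph is connected. There is one zero in the spectrum, matching the 1 component. By the matrix-tree theorem the graph has (1/6) * product of the nonzero eigenvalues = 81 spanning trees.

[0, 3, 3, 3, 3, 6]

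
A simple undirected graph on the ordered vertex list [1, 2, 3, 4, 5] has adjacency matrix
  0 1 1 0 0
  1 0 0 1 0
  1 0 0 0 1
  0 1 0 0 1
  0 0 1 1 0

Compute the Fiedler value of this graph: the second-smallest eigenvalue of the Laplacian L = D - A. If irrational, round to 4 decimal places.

Reading degrees in the order [1, 2, 3, 4, 5] gives [2, 2, 2, 2, 2]; set D = diag(2, 2, 2, 2, 2) and form L = D - A. The smallest Laplacian eigenvalue is always 0. The next one, lambda_2 = 1.3820, measures how hard the graph is to disconnect: larger values mean better connectivity. There is one zero in the spectrum, matching the 1 component.

1.3820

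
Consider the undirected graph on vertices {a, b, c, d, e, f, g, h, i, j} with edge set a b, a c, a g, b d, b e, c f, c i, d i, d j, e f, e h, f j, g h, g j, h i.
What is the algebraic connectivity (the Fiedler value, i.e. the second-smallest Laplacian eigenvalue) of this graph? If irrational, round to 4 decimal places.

2

Reading degrees in the order [a, b, c, d, e, f, g, h, i, j] gives [3, 3, 3, 3, 3, 3, 3, 3, 3, 3]; set D = diag(3, 3, 3, 3, 3, 3, 3, 3, 3, 3) and form L = D - A. The sorted Laplacian eigenvalues are [0, 2, 2, 2, 2, 2, 5, 5, 5, 5]; the algebraic connectivity is the second entry, 2. There is one zero in the spectrum, matching the 1 component. The eigenvalues sum to 30, which equals trace(L) = 2|E|.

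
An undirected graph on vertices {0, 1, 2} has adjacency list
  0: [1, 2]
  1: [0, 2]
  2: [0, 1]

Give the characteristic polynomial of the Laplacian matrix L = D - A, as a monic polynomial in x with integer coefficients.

x^3 - 6x^2 + 9x

Each diagonal entry of L is the vertex degree and each off-diagonal entry is -1 where an edge is present, 0 otherwise; in the order [0, 1, 2] the diagonal is [2, 2, 2]. Computing det(xI - L) by cofactor expansion (or equivalently via sum-over-permutations) gives x^3 - 6x^2 + 9x. The constant term is 0 because L is singular (the all-ones vector lies in its kernel).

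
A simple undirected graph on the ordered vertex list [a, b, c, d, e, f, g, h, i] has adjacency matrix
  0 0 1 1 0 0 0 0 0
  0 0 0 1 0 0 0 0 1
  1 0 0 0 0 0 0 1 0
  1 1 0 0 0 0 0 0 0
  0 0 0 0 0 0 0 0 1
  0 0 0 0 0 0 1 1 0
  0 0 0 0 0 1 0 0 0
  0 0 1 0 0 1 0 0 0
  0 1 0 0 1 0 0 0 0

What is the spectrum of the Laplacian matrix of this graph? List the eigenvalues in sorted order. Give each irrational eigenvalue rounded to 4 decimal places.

Each diagonal entry of L is the vertex degree and each off-diagonal entry is -1 where an edge is present, 0 otherwise; in the order [a, b, c, d, e, f, g, h, i] the diagonal is [2, 2, 2, 2, 1, 2, 1, 2, 2]. The multiplicity of 0 as a Laplacian eigenvalue equals the number of connected components. By the matrix-tree theorem the graph has (1/9) * product of the nonzero eigenvalues = 1 spanning tree. The largest eigenvalue, 3.8794, is at most the vertex count 9.

[0, 0.1206, 0.4679, 1, 1.6527, 2.3473, 3, 3.5321, 3.8794]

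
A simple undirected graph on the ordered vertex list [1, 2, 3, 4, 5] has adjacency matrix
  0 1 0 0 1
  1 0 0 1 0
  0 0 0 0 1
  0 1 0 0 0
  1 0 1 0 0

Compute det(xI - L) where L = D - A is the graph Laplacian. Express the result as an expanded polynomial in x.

Reading degrees in the order [1, 2, 3, 4, 5] gives [2, 2, 1, 1, 2]; set D = diag(2, 2, 1, 1, 2) and form L = D - A. L has integer entries, so p(x) = det(xI - L) has integer coefficients. Expanding the determinant yields x^5 - 8x^4 + 21x^3 - 20x^2 + 5x. The constant term is 0 because L is singular (the all-ones vector lies in its kernel). There is one zero in the spectrum, matching the 1 component. By the matrix-tree theorem the graph has (1/5) * product of the nonzero eigenvalues = 1 spanning tree.

x^5 - 8x^4 + 21x^3 - 20x^2 + 5x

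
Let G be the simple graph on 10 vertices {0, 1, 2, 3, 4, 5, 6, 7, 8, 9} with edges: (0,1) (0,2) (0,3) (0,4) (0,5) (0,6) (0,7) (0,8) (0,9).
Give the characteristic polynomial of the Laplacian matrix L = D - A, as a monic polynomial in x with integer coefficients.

x^10 - 18x^9 + 108x^8 - 336x^7 + 630x^6 - 756x^5 + 588x^4 - 288x^3 + 81x^2 - 10x

Each diagonal entry of L is the vertex degree and each off-diagonal entry is -1 where an edge is present, 0 otherwise; in the order [0, 1, 2, 3, 4, 5, 6, 7, 8, 9] the diagonal is [9, 1, 1, 1, 1, 1, 1, 1, 1, 1]. Computing det(xI - L) by cofactor expansion (or equivalently via sum-over-permutations) gives x^10 - 18x^9 + 108x^8 - 336x^7 + 630x^6 - 756x^5 + 588x^4 - 288x^3 + 81x^2 - 10x. Since p(0) = det(-L) = 0, x divides p(x). There is one zero in the spectrum, matching the 1 component.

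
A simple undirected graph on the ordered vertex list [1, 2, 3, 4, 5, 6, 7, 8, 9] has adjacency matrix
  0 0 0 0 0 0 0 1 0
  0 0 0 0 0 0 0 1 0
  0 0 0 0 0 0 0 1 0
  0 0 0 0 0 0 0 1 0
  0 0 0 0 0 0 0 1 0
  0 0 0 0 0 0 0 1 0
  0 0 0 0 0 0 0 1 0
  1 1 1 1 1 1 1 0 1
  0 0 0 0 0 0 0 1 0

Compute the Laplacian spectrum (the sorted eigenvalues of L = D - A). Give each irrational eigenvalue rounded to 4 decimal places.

Each diagonal entry of L is the vertex degree and each off-diagonal entry is -1 where an edge is present, 0 otherwise; in the order [1, 2, 3, 4, 5, 6, 7, 8, 9] the diagonal is [1, 1, 1, 1, 1, 1, 1, 8, 1]. L is symmetric positive semidefinite, so every eigenvalue is real and nonnegative. The single zero eigenvalue shows the graph is connected.

[0, 1, 1, 1, 1, 1, 1, 1, 9]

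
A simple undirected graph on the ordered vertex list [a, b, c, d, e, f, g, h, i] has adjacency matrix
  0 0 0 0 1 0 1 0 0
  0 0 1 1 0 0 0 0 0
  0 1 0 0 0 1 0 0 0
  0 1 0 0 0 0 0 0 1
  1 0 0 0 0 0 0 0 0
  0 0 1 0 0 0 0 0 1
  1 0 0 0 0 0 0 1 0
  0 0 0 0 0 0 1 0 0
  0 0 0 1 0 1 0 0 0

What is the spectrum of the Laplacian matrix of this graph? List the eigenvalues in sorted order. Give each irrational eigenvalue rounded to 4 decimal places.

Reading degrees in the order [a, b, c, d, e, f, g, h, i] gives [2, 2, 2, 2, 1, 2, 2, 1, 2]; set D = diag(2, 2, 2, 2, 1, 2, 2, 1, 2) and form L = D - A. Diagonalising L (or applying a numerical eigensolver to the 9x9 matrix) gives the spectrum above. The 2 zero eigenvalues correspond to the 2 connected components. The largest eigenvalue, 3.6180, is at most the vertex count 9.

[0, 0, 0.5858, 1.3820, 1.3820, 2, 3.4142, 3.6180, 3.6180]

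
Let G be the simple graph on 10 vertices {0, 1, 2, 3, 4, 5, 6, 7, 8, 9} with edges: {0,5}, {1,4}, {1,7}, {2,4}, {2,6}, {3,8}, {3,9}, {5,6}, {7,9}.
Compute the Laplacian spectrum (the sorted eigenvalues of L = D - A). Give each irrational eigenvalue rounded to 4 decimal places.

[0, 0.0979, 0.3820, 0.8244, 1.3820, 2, 2.6180, 3.1756, 3.6180, 3.9021]

Reading degrees in the order [0, 1, 2, 3, 4, 5, 6, 7, 8, 9] gives [1, 2, 2, 2, 2, 2, 2, 2, 1, 2]; set D = diag(1, 2, 2, 2, 2, 2, 2, 2, 1, 2) and form L = D - A. The multiplicity of 0 as a Laplacian eigenvalue equals the number of connected components.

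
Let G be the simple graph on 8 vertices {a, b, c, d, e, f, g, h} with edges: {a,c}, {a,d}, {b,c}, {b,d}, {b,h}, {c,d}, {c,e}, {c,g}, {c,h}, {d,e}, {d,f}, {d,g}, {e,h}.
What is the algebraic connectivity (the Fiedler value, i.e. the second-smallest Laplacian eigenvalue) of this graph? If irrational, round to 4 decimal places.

With the vertex order [a, b, c, d, e, f, g, h], the degrees are [2, 3, 6, 6, 3, 1, 2, 3], giving D = diag(2, 3, 6, 6, 3, 1, 2, 3) and L = D - A. Computing the eigenvalues of L and sorting gives [0, 0.9559, 1.7891, 2, 3, 4.1270, 6.9022, 7.2259]. The Fiedler value lambda_2 = 0.9559 is strictly positive, so the graph is connected.

0.9559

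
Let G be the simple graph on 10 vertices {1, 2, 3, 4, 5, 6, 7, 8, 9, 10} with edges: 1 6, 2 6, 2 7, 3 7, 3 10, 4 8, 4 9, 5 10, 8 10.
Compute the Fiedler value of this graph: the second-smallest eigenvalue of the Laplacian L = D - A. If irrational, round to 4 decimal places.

0.1172

Reading degrees in the order [1, 2, 3, 4, 5, 6, 7, 8, 9, 10] gives [1, 2, 2, 2, 1, 2, 2, 2, 1, 3]; set D = diag(1, 2, 2, 2, 1, 2, 2, 2, 1, 3) and form L = D - A. Computing the eigenvalues of L and sorting gives [0, 0.1172, 0.3820, 0.7586, 1.3820, 1.6674, 2.6180, 3.0846, 3.6180, 4.3721]. The Fiedler value lambda_2 = 0.1172 is strictly positive, so the graph is connected. By the matrix-tree theorem the graph has (1/10) * product of the nonzero eigenvalues = 1 spanning tree. The eigenvalues sum to 18, which equals trace(L) = 2|E|.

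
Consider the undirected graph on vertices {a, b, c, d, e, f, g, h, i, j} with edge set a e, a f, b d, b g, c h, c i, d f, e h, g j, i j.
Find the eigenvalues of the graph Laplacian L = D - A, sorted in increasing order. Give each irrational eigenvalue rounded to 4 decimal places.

[0, 0.3820, 0.3820, 1.3820, 1.3820, 2.6180, 2.6180, 3.6180, 3.6180, 4]

With the vertex order [a, b, c, d, e, f, g, h, i, j], the degrees are [2, 2, 2, 2, 2, 2, 2, 2, 2, 2], giving D = diag(2, 2, 2, 2, 2, 2, 2, 2, 2, 2) and L = D - A. The multiplicity of 0 as a Laplacian eigenvalue equals the number of connected components. The single zero eigenvalue shows the graph is connected. The largest eigenvalue, 4, is at most the vertex count 10. There is one zero in the spectrum, matching the 1 component.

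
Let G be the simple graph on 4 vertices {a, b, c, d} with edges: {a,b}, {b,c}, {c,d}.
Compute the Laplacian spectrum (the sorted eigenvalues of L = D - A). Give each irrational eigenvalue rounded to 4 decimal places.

[0, 0.5858, 2, 3.4142]

With the vertex order [a, b, c, d], the degrees are [1, 2, 2, 1], giving D = diag(1, 2, 2, 1) and L = D - A. Diagonalising L (or applying a numerical eigensolver to the 4x4 matrix) gives the spectrum above. The largest eigenvalue, 3.4142, is at most the vertex count 4.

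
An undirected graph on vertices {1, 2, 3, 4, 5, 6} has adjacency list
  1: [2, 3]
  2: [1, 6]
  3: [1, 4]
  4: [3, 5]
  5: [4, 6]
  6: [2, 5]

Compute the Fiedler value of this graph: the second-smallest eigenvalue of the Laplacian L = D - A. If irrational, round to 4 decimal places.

1

Reading degrees in the order [1, 2, 3, 4, 5, 6] gives [2, 2, 2, 2, 2, 2]; set D = diag(2, 2, 2, 2, 2, 2) and form L = D - A. The smallest Laplacian eigenvalue is always 0. The next one, lambda_2 = 1, measures how hard the graph is to disconnect: larger values mean better connectivity. The eigenvalues sum to 12, which equals trace(L) = 2|E|. The largest eigenvalue, 4, is at most the vertex count 6.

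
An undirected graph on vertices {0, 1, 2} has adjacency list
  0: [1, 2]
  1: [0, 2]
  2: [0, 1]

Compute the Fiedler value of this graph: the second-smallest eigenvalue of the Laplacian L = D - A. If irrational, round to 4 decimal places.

3

Each diagonal entry of L is the vertex degree and each off-diagonal entry is -1 where an edge is present, 0 otherwise; in the order [0, 1, 2] the diagonal is [2, 2, 2]. The smallest Laplacian eigenvalue is always 0. The next one, lambda_2 = 3, measures how hard the graph is to disconnect: larger values mean better connectivity.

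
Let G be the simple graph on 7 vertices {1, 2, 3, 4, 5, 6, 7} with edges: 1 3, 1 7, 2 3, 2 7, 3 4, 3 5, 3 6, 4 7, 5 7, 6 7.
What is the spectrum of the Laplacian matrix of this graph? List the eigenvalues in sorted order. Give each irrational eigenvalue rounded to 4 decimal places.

Reading degrees in the order [1, 2, 3, 4, 5, 6, 7] gives [2, 2, 5, 2, 2, 2, 5]; set D = diag(2, 2, 5, 2, 2, 2, 5) and form L = D - A. L is symmetric positive semidefinite, so every eigenvalue is real and nonnegative. The single zero eigenvalue shows the graph is connected. By the matrix-tree theorem the graph has (1/7) * product of the nonzero eigenvalues = 80 spanning trees. There is one zero in the spectrum, matching the 1 component.

[0, 2, 2, 2, 2, 5, 7]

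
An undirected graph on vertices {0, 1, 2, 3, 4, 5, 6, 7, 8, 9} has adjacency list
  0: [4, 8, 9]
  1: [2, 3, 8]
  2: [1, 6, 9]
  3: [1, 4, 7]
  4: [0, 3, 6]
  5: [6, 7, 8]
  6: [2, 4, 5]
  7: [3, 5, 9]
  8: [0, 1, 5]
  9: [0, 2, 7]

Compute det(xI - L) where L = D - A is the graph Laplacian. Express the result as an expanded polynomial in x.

x^10 - 30x^9 + 390x^8 - 2880x^7 + 13305x^6 - 39882x^5 + 77640x^4 - 94800x^3 + 66000x^2 - 20000x

Reading degrees in the order [0, 1, 2, 3, 4, 5, 6, 7, 8, 9] gives [3, 3, 3, 3, 3, 3, 3, 3, 3, 3]; set D = diag(3, 3, 3, 3, 3, 3, 3, 3, 3, 3) and form L = D - A. L has integer entries, so p(x) = det(xI - L) has integer coefficients. Expanding the determinant yields x^10 - 30x^9 + 390x^8 - 2880x^7 + 13305x^6 - 39882x^5 + 77640x^4 - 94800x^3 + 66000x^2 - 20000x. Since p(0) = det(-L) = 0, x divides p(x). The largest eigenvalue, 5, is at most the vertex count 10.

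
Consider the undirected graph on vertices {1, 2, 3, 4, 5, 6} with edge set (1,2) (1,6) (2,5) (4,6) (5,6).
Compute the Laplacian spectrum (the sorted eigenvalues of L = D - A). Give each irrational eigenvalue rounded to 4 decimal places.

Reading degrees in the order [1, 2, 3, 4, 5, 6] gives [2, 2, 0, 1, 2, 3]; set D = diag(2, 2, 0, 1, 2, 3) and form L = D - A. Diagonalising L (or applying a numerical eigensolver to the 6x6 matrix) gives the spectrum above. The 2 zero eigenvalues correspond to the 2 connected components.

[0, 0, 0.8299, 2, 2.6889, 4.4812]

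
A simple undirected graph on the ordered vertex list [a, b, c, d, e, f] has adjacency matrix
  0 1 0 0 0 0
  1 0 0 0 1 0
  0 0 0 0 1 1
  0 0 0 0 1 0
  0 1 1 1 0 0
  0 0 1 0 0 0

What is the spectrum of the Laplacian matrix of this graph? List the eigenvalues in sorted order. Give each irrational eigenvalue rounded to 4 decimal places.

Reading degrees in the order [a, b, c, d, e, f] gives [1, 2, 2, 1, 3, 1]; set D = diag(1, 2, 2, 1, 3, 1) and form L = D - A. The multiplicity of 0 as a Laplacian eigenvalue equals the number of connected components. The eigenvalues sum to 10, which equals trace(L) = 2|E|. There is one zero in the spectrum, matching the 1 component.

[0, 0.3820, 0.6972, 2, 2.6180, 4.3028]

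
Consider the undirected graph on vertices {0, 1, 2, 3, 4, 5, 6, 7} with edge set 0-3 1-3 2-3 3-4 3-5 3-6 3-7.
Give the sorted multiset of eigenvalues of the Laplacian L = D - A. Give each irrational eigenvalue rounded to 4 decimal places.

[0, 1, 1, 1, 1, 1, 1, 8]

Each diagonal entry of L is the vertex degree and each off-diagonal entry is -1 where an edge is present, 0 otherwise; in the order [0, 1, 2, 3, 4, 5, 6, 7] the diagonal is [1, 1, 1, 7, 1, 1, 1, 1]. Diagonalising L (or applying a numerical eigensolver to the 8x8 matrix) gives the spectrum above. The single zero eigenvalue shows the graph is connected.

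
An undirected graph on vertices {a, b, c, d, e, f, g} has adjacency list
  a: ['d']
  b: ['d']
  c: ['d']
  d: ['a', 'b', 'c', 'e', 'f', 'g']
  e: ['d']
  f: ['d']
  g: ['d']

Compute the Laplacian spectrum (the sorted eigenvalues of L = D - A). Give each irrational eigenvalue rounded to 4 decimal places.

Each diagonal entry of L is the vertex degree and each off-diagonal entry is -1 where an edge is present, 0 otherwise; in the order [a, b, c, d, e, f, g] the diagonal is [1, 1, 1, 6, 1, 1, 1]. Diagonalising L (or applying a numerical eigensolver to the 7x7 matrix) gives the spectrum above. There is one zero in the spectrum, matching the 1 component. The largest eigenvalue, 7, is at most the vertex count 7.

[0, 1, 1, 1, 1, 1, 7]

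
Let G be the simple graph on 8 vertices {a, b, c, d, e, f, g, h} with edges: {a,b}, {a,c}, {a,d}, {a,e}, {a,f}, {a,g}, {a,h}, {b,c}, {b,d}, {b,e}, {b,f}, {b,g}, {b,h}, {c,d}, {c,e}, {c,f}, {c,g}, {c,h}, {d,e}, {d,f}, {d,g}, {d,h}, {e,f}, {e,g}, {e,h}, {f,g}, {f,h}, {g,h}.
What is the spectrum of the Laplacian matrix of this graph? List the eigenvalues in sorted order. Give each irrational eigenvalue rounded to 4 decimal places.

Reading degrees in the order [a, b, c, d, e, f, g, h] gives [7, 7, 7, 7, 7, 7, 7, 7]; set D = diag(7, 7, 7, 7, 7, 7, 7, 7) and form L = D - A. The multiplicity of 0 as a Laplacian eigenvalue equals the number of connected components. The single zero eigenvalue shows the graph is connected. There is one zero in the spectrum, matching the 1 component.

[0, 8, 8, 8, 8, 8, 8, 8]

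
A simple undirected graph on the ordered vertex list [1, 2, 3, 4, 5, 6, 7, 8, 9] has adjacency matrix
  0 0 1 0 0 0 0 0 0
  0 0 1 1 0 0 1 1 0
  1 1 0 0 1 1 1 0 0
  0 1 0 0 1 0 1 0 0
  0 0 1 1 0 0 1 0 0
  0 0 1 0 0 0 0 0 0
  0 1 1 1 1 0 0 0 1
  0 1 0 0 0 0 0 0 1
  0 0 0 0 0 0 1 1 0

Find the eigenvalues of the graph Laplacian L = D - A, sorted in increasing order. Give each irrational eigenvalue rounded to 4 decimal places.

[0, 0.6688, 1, 1.3616, 2.5874, 3.6036, 4.1529, 6.1295, 6.4962]

With the vertex order [1, 2, 3, 4, 5, 6, 7, 8, 9], the degrees are [1, 4, 5, 3, 3, 1, 5, 2, 2], giving D = diag(1, 4, 5, 3, 3, 1, 5, 2, 2) and L = D - A. L is symmetric positive semidefinite, so every eigenvalue is real and nonnegative. There is one zero in the spectrum, matching the 1 component. The eigenvalues sum to 26, which equals trace(L) = 2|E|.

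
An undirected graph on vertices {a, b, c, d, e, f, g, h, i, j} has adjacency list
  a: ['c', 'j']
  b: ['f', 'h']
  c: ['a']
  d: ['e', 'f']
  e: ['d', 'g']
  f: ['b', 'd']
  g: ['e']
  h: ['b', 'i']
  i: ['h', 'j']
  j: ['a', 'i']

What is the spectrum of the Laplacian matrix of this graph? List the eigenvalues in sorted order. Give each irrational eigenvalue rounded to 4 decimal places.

[0, 0.0979, 0.3820, 0.8244, 1.3820, 2, 2.6180, 3.1756, 3.6180, 3.9021]

Reading degrees in the order [a, b, c, d, e, f, g, h, i, j] gives [2, 2, 1, 2, 2, 2, 1, 2, 2, 2]; set D = diag(2, 2, 1, 2, 2, 2, 1, 2, 2, 2) and form L = D - A. Since every row of L sums to 0, the all-ones vector is in the kernel and 0 is an eigenvalue. The single zero eigenvalue shows the graph is connected.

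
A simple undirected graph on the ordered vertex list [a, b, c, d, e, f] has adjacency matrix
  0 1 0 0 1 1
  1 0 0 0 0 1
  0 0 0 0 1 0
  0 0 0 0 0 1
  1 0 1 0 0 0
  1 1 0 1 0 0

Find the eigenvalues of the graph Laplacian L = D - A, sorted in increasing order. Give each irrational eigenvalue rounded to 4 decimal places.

Each diagonal entry of L is the vertex degree and each off-diagonal entry is -1 where an edge is present, 0 otherwise; in the order [a, b, c, d, e, f] the diagonal is [3, 2, 1, 1, 2, 3]. L is symmetric positive semidefinite, so every eigenvalue is real and nonnegative. The single zero eigenvalue shows the graph is connected.

[0, 0.4131, 1.1369, 2.3595, 3.6977, 4.3928]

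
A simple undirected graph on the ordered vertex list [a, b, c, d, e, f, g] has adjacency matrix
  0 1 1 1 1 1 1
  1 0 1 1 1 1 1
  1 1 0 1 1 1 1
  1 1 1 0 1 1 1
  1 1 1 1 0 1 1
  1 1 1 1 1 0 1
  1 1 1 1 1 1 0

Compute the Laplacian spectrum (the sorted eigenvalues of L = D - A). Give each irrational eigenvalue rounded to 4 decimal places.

With the vertex order [a, b, c, d, e, f, g], the degrees are [6, 6, 6, 6, 6, 6, 6], giving D = diag(6, 6, 6, 6, 6, 6, 6) and L = D - A. The multiplicity of 0 as a Laplacian eigenvalue equals the number of connected components. The single zero eigenvalue shows the graph is connected.

[0, 7, 7, 7, 7, 7, 7]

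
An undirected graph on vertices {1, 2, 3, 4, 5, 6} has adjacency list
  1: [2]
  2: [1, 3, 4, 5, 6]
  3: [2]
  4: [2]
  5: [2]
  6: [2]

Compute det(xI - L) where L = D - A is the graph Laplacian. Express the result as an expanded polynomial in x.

x^6 - 10x^5 + 30x^4 - 40x^3 + 25x^2 - 6x

Reading degrees in the order [1, 2, 3, 4, 5, 6] gives [1, 5, 1, 1, 1, 1]; set D = diag(1, 5, 1, 1, 1, 1) and form L = D - A. L has integer entries, so p(x) = det(xI - L) has integer coefficients. Expanding the determinant yields x^6 - 10x^5 + 30x^4 - 40x^3 + 25x^2 - 6x. The constant term is 0 because L is singular (the all-ones vector lies in its kernel). The eigenvalues sum to 10, which equals trace(L) = 2|E|.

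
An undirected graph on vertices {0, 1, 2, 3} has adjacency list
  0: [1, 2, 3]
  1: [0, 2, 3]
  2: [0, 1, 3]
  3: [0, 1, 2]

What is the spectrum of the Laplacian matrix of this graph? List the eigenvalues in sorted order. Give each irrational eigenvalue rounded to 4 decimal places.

[0, 4, 4, 4]

Each diagonal entry of L is the vertex degree and each off-diagonal entry is -1 where an edge is present, 0 otherwise; in the order [0, 1, 2, 3] the diagonal is [3, 3, 3, 3]. The multiplicity of 0 as a Laplacian eigenvalue equals the number of connected components.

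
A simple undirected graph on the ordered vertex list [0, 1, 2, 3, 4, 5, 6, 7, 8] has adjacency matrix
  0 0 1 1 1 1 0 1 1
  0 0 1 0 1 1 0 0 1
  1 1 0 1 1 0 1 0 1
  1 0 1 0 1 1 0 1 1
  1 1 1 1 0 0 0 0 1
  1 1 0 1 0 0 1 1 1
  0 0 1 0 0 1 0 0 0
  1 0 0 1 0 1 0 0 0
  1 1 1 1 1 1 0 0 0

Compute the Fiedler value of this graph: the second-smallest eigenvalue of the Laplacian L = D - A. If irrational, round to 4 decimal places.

1.9213

Reading degrees in the order [0, 1, 2, 3, 4, 5, 6, 7, 8] gives [6, 4, 6, 6, 5, 6, 2, 3, 6]; set D = diag(6, 4, 6, 6, 5, 6, 2, 3, 6) and form L = D - A. The smallest Laplacian eigenvalue is always 0. The next one, lambda_2 = 1.9213, measures how hard the graph is to disconnect: larger values mean better connectivity. The eigenvalues sum to 44, which equals trace(L) = 2|E|. There is one zero in the spectrum, matching the 1 component.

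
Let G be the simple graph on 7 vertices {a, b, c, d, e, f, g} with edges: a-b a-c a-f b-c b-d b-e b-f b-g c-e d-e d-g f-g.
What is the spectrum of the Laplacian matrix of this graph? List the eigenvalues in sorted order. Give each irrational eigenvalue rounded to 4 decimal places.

[0, 2, 2, 4, 4, 5, 7]

Each diagonal entry of L is the vertex degree and each off-diagonal entry is -1 where an edge is present, 0 otherwise; in the order [a, b, c, d, e, f, g] the diagonal is [3, 6, 3, 3, 3, 3, 3]. Since every row of L sums to 0, the all-ones vector is in the kernel and 0 is an eigenvalue. The single zero eigenvalue shows the graph is connected. By the matrix-tree theorem the graph has (1/7) * product of the nonzero eigenvalues = 320 spanning trees.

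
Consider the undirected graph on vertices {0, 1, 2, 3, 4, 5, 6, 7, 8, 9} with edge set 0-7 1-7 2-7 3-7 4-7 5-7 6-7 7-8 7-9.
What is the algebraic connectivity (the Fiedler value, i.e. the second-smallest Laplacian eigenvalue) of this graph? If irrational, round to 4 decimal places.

Reading degrees in the order [0, 1, 2, 3, 4, 5, 6, 7, 8, 9] gives [1, 1, 1, 1, 1, 1, 1, 9, 1, 1]; set D = diag(1, 1, 1, 1, 1, 1, 1, 9, 1, 1) and form L = D - A. Computing the eigenvalues of L and sorting gives [0, 1, 1, 1, 1, 1, 1, 1, 1, 10]. The Fiedler value lambda_2 = 1 is strictly positive, so the graph is connected. The eigenvalues sum to 18, which equals trace(L) = 2|E|.

1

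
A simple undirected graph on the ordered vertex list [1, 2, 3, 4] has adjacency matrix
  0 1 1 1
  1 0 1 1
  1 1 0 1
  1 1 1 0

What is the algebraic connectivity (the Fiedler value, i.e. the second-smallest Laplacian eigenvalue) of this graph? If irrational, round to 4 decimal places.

Reading degrees in the order [1, 2, 3, 4] gives [3, 3, 3, 3]; set D = diag(3, 3, 3, 3) and form L = D - A. Computing the eigenvalues of L and sorting gives [0, 4, 4, 4]. The Fiedler value lambda_2 = 4 is strictly positive, so the graph is connected. The largest eigenvalue, 4, is at most the vertex count 4.

4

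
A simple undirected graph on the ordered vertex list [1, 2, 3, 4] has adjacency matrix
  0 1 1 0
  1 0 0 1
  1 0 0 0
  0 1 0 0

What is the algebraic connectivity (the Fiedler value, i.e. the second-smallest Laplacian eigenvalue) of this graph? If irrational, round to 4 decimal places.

0.5858

Reading degrees in the order [1, 2, 3, 4] gives [2, 2, 1, 1]; set D = diag(2, 2, 1, 1) and form L = D - A. The smallest Laplacian eigenvalue is always 0. The next one, lambda_2 = 0.5858, measures how hard the graph is to disconnect: larger values mean better connectivity. The eigenvalues sum to 6, which equals trace(L) = 2|E|. By the matrix-tree theorem the graph has (1/4) * product of the nonzero eigenvalues = 1 spanning tree.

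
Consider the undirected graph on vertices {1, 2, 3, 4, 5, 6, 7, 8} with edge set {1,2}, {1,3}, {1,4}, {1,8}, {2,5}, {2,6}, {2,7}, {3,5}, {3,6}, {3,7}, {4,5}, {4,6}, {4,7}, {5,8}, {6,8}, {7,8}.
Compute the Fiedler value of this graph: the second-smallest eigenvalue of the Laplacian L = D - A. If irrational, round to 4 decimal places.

4

Reading degrees in the order [1, 2, 3, 4, 5, 6, 7, 8] gives [4, 4, 4, 4, 4, 4, 4, 4]; set D = diag(4, 4, 4, 4, 4, 4, 4, 4) and form L = D - A. The sorted Laplacian eigenvalues are [0, 4, 4, 4, 4, 4, 4, 8]; the algebraic connectivity is the second entry, 4. The eigenvalues sum to 32, which equals trace(L) = 2|E|. There is one zero in the spectrum, matching the 1 component.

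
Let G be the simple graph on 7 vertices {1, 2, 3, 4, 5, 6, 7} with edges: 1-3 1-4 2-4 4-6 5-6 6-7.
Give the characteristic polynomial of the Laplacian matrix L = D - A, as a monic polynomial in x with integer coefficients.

Reading degrees in the order [1, 2, 3, 4, 5, 6, 7] gives [2, 1, 1, 3, 1, 3, 1]; set D = diag(2, 1, 1, 3, 1, 3, 1) and form L = D - A. Computing det(xI - L) by cofactor expansion (or equivalently via sum-over-permutations) gives x^7 - 12x^6 + 53x^5 - 108x^4 + 105x^3 - 46x^2 + 7x. Since p(0) = det(-L) = 0, x divides p(x). The eigenvalues sum to 12, which equals trace(L) = 2|E|.

x^7 - 12x^6 + 53x^5 - 108x^4 + 105x^3 - 46x^2 + 7x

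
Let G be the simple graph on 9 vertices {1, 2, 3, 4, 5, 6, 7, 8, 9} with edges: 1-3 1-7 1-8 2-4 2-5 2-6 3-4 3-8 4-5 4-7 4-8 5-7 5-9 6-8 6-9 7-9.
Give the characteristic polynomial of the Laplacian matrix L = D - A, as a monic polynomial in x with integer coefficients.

x^9 - 32x^8 + 437x^7 - 3320x^6 + 15313x^5 - 43794x^4 + 75609x^3 - 71780x^2 + 28548x

Each diagonal entry of L is the vertex degree and each off-diagonal entry is -1 where an edge is present, 0 otherwise; in the order [1, 2, 3, 4, 5, 6, 7, 8, 9] the diagonal is [3, 3, 3, 5, 4, 3, 4, 4, 3]. L has integer entries, so p(x) = det(xI - L) has integer coefficients. Expanding the determinant yields x^9 - 32x^8 + 437x^7 - 3320x^6 + 15313x^5 - 43794x^4 + 75609x^3 - 71780x^2 + 28548x. Since p(0) = det(-L) = 0, x divides p(x). The largest eigenvalue, 6.6398, is at most the vertex count 9.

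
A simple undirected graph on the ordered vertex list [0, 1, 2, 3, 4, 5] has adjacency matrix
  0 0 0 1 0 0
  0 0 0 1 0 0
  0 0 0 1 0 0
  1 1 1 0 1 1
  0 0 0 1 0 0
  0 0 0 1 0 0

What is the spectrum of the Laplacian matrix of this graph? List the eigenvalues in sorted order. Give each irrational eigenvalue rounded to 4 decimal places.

[0, 1, 1, 1, 1, 6]

Reading degrees in the order [0, 1, 2, 3, 4, 5] gives [1, 1, 1, 5, 1, 1]; set D = diag(1, 1, 1, 5, 1, 1) and form L = D - A. The multiplicity of 0 as a Laplacian eigenvalue equals the number of connected components. The single zero eigenvalue shows the graph is connected.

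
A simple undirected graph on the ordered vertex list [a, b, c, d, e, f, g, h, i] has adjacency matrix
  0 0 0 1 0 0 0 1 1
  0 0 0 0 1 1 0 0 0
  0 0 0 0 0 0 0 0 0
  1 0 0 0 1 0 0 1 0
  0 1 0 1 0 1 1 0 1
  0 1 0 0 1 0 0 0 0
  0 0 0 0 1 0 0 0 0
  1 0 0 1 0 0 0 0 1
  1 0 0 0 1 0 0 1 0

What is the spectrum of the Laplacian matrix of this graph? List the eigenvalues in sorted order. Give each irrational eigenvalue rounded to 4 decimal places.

[0, 0, 0.6277, 1, 3, 3, 4, 4, 6.3723]

Reading degrees in the order [a, b, c, d, e, f, g, h, i] gives [3, 2, 0, 3, 5, 2, 1, 3, 3]; set D = diag(3, 2, 0, 3, 5, 2, 1, 3, 3) and form L = D - A. Diagonalising L (or applying a numerical eigensolver to the 9x9 matrix) gives the spectrum above. The 2 zero eigenvalues correspond to the 2 connected components.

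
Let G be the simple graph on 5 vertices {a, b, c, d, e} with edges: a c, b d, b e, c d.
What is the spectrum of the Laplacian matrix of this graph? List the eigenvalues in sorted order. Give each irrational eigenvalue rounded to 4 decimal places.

With the vertex order [a, b, c, d, e], the degrees are [1, 2, 2, 2, 1], giving D = diag(1, 2, 2, 2, 1) and L = D - A. L is symmetric positive semidefinite, so every eigenvalue is real and nonnegative. There is one zero in the spectrum, matching the 1 component.

[0, 0.3820, 1.3820, 2.6180, 3.6180]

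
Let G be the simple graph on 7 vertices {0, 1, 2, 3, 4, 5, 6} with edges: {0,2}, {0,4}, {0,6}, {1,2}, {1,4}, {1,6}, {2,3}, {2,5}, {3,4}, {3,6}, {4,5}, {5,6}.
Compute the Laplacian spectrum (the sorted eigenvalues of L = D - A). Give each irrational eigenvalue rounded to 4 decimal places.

Each diagonal entry of L is the vertex degree and each off-diagonal entry is -1 where an edge is present, 0 otherwise; in the order [0, 1, 2, 3, 4, 5, 6] the diagonal is [3, 3, 4, 3, 4, 3, 4]. Since every row of L sums to 0, the all-ones vector is in the kernel and 0 is an eigenvalue. The single zero eigenvalue shows the graph is connected. The largest eigenvalue, 7, is at most the vertex count 7.

[0, 3, 3, 3, 4, 4, 7]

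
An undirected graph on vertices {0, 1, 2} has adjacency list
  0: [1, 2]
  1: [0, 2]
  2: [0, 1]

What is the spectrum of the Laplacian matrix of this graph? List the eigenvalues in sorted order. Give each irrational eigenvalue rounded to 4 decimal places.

Reading degrees in the order [0, 1, 2] gives [2, 2, 2]; set D = diag(2, 2, 2) and form L = D - A. L is symmetric positive semidefinite, so every eigenvalue is real and nonnegative. The single zero eigenvalue shows the graph is connected.

[0, 3, 3]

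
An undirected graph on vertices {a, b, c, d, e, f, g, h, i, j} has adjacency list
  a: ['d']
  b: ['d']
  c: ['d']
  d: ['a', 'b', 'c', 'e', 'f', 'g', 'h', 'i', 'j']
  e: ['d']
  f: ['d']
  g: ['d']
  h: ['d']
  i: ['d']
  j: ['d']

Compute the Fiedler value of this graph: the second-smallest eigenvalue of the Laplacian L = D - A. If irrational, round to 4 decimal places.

Each diagonal entry of L is the vertex degree and each off-diagonal entry is -1 where an edge is present, 0 otherwise; in the order [a, b, c, d, e, f, g, h, i, j] the diagonal is [1, 1, 1, 9, 1, 1, 1, 1, 1, 1]. Computing the eigenvalues of L and sorting gives [0, 1, 1, 1, 1, 1, 1, 1, 1, 10]. The Fiedler value lambda_2 = 1 is strictly positive, so the graph is connected. By the matrix-tree theorem the graph has (1/10) * product of the nonzero eigenvalues = 1 spanning tree. There is one zero in the spectrum, matching the 1 component.

1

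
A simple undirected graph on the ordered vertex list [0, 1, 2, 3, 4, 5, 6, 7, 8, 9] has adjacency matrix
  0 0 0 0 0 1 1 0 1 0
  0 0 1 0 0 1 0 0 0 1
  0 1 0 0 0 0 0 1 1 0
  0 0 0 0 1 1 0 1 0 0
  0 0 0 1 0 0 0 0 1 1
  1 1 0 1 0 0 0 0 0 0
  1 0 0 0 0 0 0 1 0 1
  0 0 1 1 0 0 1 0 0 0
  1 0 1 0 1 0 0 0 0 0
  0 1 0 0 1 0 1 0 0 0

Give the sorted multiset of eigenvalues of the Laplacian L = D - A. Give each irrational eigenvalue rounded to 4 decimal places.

[0, 2, 2, 2, 2, 2, 5, 5, 5, 5]

Each diagonal entry of L is the vertex degree and each off-diagonal entry is -1 where an edge is present, 0 otherwise; in the order [0, 1, 2, 3, 4, 5, 6, 7, 8, 9] the diagonal is [3, 3, 3, 3, 3, 3, 3, 3, 3, 3]. Diagonalising L (or applying a numerical eigensolver to the 10x10 matrix) gives the spectrum above. The eigenvalues sum to 30, which equals trace(L) = 2|E|.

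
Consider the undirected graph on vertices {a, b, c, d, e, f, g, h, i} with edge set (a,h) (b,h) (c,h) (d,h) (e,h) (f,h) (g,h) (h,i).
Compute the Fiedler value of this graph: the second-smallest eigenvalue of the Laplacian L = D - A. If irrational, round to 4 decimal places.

1

Reading degrees in the order [a, b, c, d, e, f, g, h, i] gives [1, 1, 1, 1, 1, 1, 1, 8, 1]; set D = diag(1, 1, 1, 1, 1, 1, 1, 8, 1) and form L = D - A. The smallest Laplacian eigenvalue is always 0. The next one, lambda_2 = 1, measures how hard the graph is to disconnect: larger values mean better connectivity. By the matrix-tree theorem the graph has (1/9) * product of the nonzero eigenvalues = 1 spanning tree.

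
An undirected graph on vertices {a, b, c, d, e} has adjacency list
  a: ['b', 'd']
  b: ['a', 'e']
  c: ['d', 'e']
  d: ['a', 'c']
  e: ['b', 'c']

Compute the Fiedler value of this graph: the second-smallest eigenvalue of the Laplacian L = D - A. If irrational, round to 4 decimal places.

1.3820

Reading degrees in the order [a, b, c, d, e] gives [2, 2, 2, 2, 2]; set D = diag(2, 2, 2, 2, 2) and form L = D - A. The sorted Laplacian eigenvalues are [0, 1.3820, 1.3820, 3.6180, 3.6180]; the algebraic connectivity is the second entry, 1.3820. The largest eigenvalue, 3.6180, is at most the vertex count 5. There is one zero in the spectrum, matching the 1 component.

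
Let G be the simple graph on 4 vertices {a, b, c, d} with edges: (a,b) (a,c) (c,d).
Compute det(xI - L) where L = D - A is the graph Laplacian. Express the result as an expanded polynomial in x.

x^4 - 6x^3 + 10x^2 - 4x

Reading degrees in the order [a, b, c, d] gives [2, 1, 2, 1]; set D = diag(2, 1, 2, 1) and form L = D - A. L has integer entries, so p(x) = det(xI - L) has integer coefficients. Expanding the determinant yields x^4 - 6x^3 + 10x^2 - 4x. The coefficient of x^3 equals -trace(L) = -6, matching the sum of degrees. The eigenvalues sum to 6, which equals trace(L) = 2|E|.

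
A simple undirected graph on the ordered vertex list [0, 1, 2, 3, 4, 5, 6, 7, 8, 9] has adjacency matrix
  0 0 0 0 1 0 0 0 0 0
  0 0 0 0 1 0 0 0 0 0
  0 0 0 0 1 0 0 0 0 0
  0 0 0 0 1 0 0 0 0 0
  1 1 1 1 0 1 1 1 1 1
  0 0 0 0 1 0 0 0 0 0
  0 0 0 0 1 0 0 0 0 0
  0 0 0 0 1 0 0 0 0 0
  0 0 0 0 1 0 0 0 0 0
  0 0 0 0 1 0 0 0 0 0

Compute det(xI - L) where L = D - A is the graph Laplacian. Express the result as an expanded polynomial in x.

Each diagonal entry of L is the vertex degree and each off-diagonal entry is -1 where an edge is present, 0 otherwise; in the order [0, 1, 2, 3, 4, 5, 6, 7, 8, 9] the diagonal is [1, 1, 1, 1, 9, 1, 1, 1, 1, 1]. The eigenvalues of L are [0, 1, 1, 1, 1, 1, 1, 1, 1, 10]; the characteristic polynomial is the product of (x - lambda_i), which multiplies out to x^10 - 18x^9 + 108x^8 - 336x^7 + 630x^6 - 756x^5 + 588x^4 - 288x^3 + 81x^2 - 10x. The coefficient of x^9 equals -trace(L) = -18, matching the sum of degrees. There is one zero in the spectrum, matching the 1 component.

x^10 - 18x^9 + 108x^8 - 336x^7 + 630x^6 - 756x^5 + 588x^4 - 288x^3 + 81x^2 - 10x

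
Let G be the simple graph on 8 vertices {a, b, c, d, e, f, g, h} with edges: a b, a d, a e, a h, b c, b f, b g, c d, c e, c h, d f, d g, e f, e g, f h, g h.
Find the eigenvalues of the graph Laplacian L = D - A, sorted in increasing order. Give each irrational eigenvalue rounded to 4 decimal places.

[0, 4, 4, 4, 4, 4, 4, 8]

With the vertex order [a, b, c, d, e, f, g, h], the degrees are [4, 4, 4, 4, 4, 4, 4, 4], giving D = diag(4, 4, 4, 4, 4, 4, 4, 4) and L = D - A. The multiplicity of 0 as a Laplacian eigenvalue equals the number of connected components. By the matrix-tree theorem the graph has (1/8) * product of the nonzero eigenvalues = 4096 spanning trees. The eigenvalues sum to 32, which equals trace(L) = 2|E|.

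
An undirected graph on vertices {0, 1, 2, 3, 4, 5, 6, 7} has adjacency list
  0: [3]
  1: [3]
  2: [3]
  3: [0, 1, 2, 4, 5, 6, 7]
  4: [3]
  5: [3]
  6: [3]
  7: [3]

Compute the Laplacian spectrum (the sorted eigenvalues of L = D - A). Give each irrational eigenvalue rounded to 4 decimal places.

[0, 1, 1, 1, 1, 1, 1, 8]

Reading degrees in the order [0, 1, 2, 3, 4, 5, 6, 7] gives [1, 1, 1, 7, 1, 1, 1, 1]; set D = diag(1, 1, 1, 7, 1, 1, 1, 1) and form L = D - A. Diagonalising L (or applying a numerical eigensolver to the 8x8 matrix) gives the spectrum above. The single zero eigenvalue shows the graph is connected. There is one zero in the spectrum, matching the 1 component.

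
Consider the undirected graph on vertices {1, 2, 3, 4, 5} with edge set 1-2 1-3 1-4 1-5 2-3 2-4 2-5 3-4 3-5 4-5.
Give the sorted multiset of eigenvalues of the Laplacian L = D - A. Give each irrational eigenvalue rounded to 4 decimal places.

Each diagonal entry of L is the vertex degree and each off-diagonal entry is -1 where an edge is present, 0 otherwise; in the order [1, 2, 3, 4, 5] the diagonal is [4, 4, 4, 4, 4]. The multiplicity of 0 as a Laplacian eigenvalue equals the number of connected components.

[0, 5, 5, 5, 5]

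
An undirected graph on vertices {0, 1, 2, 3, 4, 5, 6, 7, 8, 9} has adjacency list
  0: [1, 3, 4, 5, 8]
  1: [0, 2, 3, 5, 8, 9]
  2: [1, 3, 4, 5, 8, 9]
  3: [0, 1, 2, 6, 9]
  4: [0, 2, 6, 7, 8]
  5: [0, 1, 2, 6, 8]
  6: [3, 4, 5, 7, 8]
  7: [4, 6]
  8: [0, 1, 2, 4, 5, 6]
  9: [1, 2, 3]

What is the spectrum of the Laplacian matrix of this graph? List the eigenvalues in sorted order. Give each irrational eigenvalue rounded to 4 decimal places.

[0, 1.5123, 2.8135, 5, 5, 5, 5.9519, 6.7844, 7.5589, 8.3789]

Each diagonal entry of L is the vertex degree and each off-diagonal entry is -1 where an edge is present, 0 otherwise; in the order [0, 1, 2, 3, 4, 5, 6, 7, 8, 9] the diagonal is [5, 6, 6, 5, 5, 5, 5, 2, 6, 3]. Since every row of L sums to 0, the all-ones vector is in the kernel and 0 is an eigenvalue. The single zero eigenvalue shows the graph is connected. By the matrix-tree theorem the graph has (1/10) * product of the nonzero eigenvalues = 136025 spanning trees.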